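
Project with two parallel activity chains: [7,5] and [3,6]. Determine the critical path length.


Path A: 7 + 5 = 12
Path B: 3 + 6 = 9
Critical path = longest = max(12, 9)
= 12 (Path A)


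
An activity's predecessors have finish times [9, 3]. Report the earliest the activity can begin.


ES = max of all predecessor completion times
Predecessors: [9, 3]
ES = max(9, 3)
= 9


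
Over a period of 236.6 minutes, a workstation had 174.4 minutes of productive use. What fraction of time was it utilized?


Utilization = busy / total × 100
= 174.4 / 236.6 × 100
= 73.7%


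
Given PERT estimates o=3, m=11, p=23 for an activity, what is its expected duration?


te = (o + 4m + p) / 6
= (3 + 4×11 + 23) / 6
= (3 + 44 + 23) / 6
= 70 / 6
= 11.67


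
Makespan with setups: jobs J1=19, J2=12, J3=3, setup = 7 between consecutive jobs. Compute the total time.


Makespan = Σ processing + (n-1) × setup
= (19 + 12 + 3) + (3-1)×7
= 34 + 14
= 48 time units


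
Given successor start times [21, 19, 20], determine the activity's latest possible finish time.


LF = min of all successor start times
Successors start at: [21, 19, 20]
LF = min(21, 19, 20)
= 19


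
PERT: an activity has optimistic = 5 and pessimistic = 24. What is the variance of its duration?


σ² = ((p - o) / 6)² = (p - o)² / 36
= (24 - 5)² / 36
= 19² / 36
= 361 / 36
= 10.0278


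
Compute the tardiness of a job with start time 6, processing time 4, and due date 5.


Completion = start + processing = 6 + 4 = 10
Tardiness = max(0, C - d) = max(0, 10 - 5)
= max(0, 5)
= 5


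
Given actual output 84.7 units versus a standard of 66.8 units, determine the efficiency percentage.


Efficiency = (actual / standard) × 100
= (84.7 / 66.8) × 100
= 126.8%


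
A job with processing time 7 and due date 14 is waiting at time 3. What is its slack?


Slack = due - current_time - processing
= 14 - 3 - 7
= 4


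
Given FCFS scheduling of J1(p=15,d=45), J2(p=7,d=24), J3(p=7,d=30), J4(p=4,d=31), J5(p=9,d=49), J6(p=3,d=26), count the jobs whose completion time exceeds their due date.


Completion vs due date:
  J1: C=15, d=45 → on time
  J2: C=22, d=24 → on time
  J3: C=29, d=30 → on time
  J4: C=33, d=31 → TARDY
  J5: C=42, d=49 → on time
  J6: C=45, d=26 → TARDY
Tardy jobs: J4, J6
Count = 2


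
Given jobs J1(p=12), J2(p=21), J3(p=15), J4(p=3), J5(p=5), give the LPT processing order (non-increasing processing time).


LPT: sort by longest processing time first
  J2: p=21
  J3: p=15
  J1: p=12
  J5: p=5
  J4: p=3
Order: J2 → J3 → J1 → J5 → J4


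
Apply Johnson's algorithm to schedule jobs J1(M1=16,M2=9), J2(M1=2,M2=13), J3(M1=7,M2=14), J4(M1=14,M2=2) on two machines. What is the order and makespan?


Johnson's rule:
Group 1 (M1≤M2, sort by M1): ['J2', 'J3']
Group 2 (M1>M2, sort desc M2): ['J1', 'J4']
Sequence: J2 → J3 → J1 → J4
Makespan calculation:
  J2: M1 done=2, M2 done=15
  J3: M1 done=9, M2 done=29
  J1: M1 done=25, M2 done=38
  J4: M1 done=39, M2 done=41
= Sequence: J2 → J3 → J1 → J4, Makespan: 41


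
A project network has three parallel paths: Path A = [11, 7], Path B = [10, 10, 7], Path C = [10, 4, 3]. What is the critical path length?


Path A: 11 + 7 = 18
Path B: 10 + 10 + 7 = 27
Path C: 10 + 4 + 3 = 17
Critical path = longest = max(18, 27, 17)
= 27 (Path B)


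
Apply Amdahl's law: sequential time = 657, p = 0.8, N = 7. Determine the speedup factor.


Amdahl's law: T_p = T × ((1-p) + p/N)
= 657 × ((1-0.8) + 0.8/7)
= 657 × (0.20 + 0.1143)
= 657 × 0.3143
= 206.49
Speedup = 657/206.49
= 3.18×


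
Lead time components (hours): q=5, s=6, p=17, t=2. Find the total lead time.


Lead time = queue + setup + processing + transit
= 5 + 6 + 17 + 2
= 30 hours


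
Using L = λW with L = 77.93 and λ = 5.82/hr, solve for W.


Little's law: L = λW → W = L / λ
= 77.93 / 5.82
= 13.39 hours


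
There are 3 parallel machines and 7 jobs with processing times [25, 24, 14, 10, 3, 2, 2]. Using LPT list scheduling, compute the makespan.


Jobs (LPT sorted): [25, 24, 14, 10, 3, 2, 2]
Machines: 3
  J=25 → Machine 1 (load: 0+25=25)
  J=24 → Machine 2 (load: 0+24=24)
  J=14 → Machine 3 (load: 0+14=14)
  J=10 → Machine 3 (load: 14+10=24)
  J=3 → Machine 2 (load: 24+3=27)
  J=2 → Machine 3 (load: 24+2=26)
  J=2 → Machine 1 (load: 25+2=27)
Machine loads: [27, 27, 26]
Makespan = max = 27 time units


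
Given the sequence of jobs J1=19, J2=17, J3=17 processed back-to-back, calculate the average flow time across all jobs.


Completion times:
  J1: completes at 19
  J2: completes at 36
  J3: completes at 53
Sum = 108
Average = 108/3
= 36.00


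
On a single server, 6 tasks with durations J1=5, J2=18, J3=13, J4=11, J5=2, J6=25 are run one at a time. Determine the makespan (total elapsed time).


Sequential makespan: sum all processing times
= 5 + 18 + 13 + 11 + 2 + 25
= 74 time units


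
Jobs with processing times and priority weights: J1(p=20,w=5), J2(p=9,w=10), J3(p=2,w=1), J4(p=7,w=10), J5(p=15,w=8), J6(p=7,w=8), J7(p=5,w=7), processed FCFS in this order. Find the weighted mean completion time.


Completion times:
  J1: C=20, w×C=5×20=100
  J2: C=29, w×C=10×29=290
  J3: C=31, w×C=1×31=31
  J4: C=38, w×C=10×38=380
  J5: C=53, w×C=8×53=424
  J6: C=60, w×C=8×60=480
  J7: C=65, w×C=7×65=455
Sum w×C = 2160
Sum w = 49
Weighted avg = 2160/49
= 44.08


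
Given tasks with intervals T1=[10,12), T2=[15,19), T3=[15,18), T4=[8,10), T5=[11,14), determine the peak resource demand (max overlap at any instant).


Check each time point for overlaps:
  t=11: 2 tasks active (T1, T5)
Max concurrent = 2


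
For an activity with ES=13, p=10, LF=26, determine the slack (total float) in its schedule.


EF = ES + duration = 13 + 10 = 23
LS = LF - duration = 26 - 10 = 16
Total Float = LF - EF = 26 - 23
(or LS - ES = 16 - 13)
= 3


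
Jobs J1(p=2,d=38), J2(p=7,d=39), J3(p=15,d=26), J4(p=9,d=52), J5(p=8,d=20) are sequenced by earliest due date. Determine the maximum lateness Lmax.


EDD order: J5 → J3 → J1 → J2 → J4
Completion and lateness:
  J5: C=8, d=20, L=8-20=-12
  J3: C=23, d=26, L=23-26=-3
  J1: C=25, d=38, L=25-38=-13
  J2: C=32, d=39, L=32-39=-7
  J4: C=41, d=52, L=41-52=-11
Lmax = max(-12, -3, -13, -7, -11)
= -3


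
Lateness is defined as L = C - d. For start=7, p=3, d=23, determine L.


Completion = 7 + 3 = 10
Lateness = C - d = 10 - 23
= -13


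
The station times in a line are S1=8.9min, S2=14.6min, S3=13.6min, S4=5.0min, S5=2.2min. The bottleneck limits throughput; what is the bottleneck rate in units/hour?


Bottleneck = longest station time
Station times: [8.9, 14.6, 13.6, 5.0, 2.2]
Max = 14.6 min
Rate = 60 / 14.6
= 4.11 units/hour (bottleneck: 14.6min)


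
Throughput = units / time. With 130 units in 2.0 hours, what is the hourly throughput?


Throughput = units / time
= 130 / 2.0
= 65.0 units/hour


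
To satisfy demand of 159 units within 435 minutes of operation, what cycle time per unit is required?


Cycle time = available time / demand
= 435 / 159
= 2.74 min/unit


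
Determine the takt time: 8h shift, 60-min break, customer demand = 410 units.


Available = 8×60 - 60 = 420 min
Takt time = 420 / 410
= 1.02 min/unit


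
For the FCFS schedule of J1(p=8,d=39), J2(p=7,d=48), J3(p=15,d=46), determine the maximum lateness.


Lateness per job (L = C - d):
  J1: C=8, d=39, L=-31
  J2: C=15, d=48, L=-33
  J3: C=30, d=46, L=-16
Lmax = max(-31, -33, -16)
= -16


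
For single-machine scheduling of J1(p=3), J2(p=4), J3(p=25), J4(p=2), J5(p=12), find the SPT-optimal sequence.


SPT: sort by shortest processing time
  J4: p=2
  J1: p=3
  J2: p=4
  J5: p=12
  J3: p=25
Order: J4 → J1 → J2 → J5 → J3


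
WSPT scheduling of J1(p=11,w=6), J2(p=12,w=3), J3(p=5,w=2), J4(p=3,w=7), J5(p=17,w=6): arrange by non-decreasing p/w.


WSPT (Smith's rule): sort by p/w ascending
  J4: p/w = 3/7 = 0.429
  J1: p/w = 11/6 = 1.833
  J3: p/w = 5/2 = 2.500
  J5: p/w = 17/6 = 2.833
  J2: p/w = 12/3 = 4.000
Order: J4 → J1 → J3 → J5 → J2


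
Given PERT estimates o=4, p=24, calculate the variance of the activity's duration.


σ² = ((p - o) / 6)² = (p - o)² / 36
= (24 - 4)² / 36
= 20² / 36
= 400 / 36
= 11.1111


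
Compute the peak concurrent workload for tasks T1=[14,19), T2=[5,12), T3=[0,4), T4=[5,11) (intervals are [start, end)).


Check each time point for overlaps:
  t=5: 2 tasks active (T2, T4)
Max concurrent = 2


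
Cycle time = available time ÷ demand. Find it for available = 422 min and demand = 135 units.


Cycle time = available time / demand
= 422 / 135
= 3.13 min/unit


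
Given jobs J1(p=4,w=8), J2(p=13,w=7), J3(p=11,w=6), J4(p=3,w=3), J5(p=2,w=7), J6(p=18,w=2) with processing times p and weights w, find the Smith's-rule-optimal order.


WSPT (Smith's rule): sort by p/w ascending
  J5: p/w = 2/7 = 0.286
  J1: p/w = 4/8 = 0.500
  J4: p/w = 3/3 = 1.000
  J3: p/w = 11/6 = 1.833
  J2: p/w = 13/7 = 1.857
  J6: p/w = 18/2 = 9.000
Order: J5 → J1 → J4 → J3 → J2 → J6


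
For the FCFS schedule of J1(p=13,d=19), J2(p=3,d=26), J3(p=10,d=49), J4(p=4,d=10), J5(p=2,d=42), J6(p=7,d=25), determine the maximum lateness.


Lateness per job (L = C - d):
  J1: C=13, d=19, L=-6
  J2: C=16, d=26, L=-10
  J3: C=26, d=49, L=-23
  J4: C=30, d=10, L=20
  J5: C=32, d=42, L=-10
  J6: C=39, d=25, L=14
Lmax = max(-6, -10, -23, 20, -10, 14)
= 20


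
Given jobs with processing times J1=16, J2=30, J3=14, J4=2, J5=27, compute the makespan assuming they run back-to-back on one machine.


Sequential makespan: sum all processing times
= 16 + 30 + 14 + 2 + 27
= 89 time units


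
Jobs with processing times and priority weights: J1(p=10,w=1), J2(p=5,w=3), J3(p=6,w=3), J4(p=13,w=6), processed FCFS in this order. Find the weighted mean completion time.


Completion times:
  J1: C=10, w×C=1×10=10
  J2: C=15, w×C=3×15=45
  J3: C=21, w×C=3×21=63
  J4: C=34, w×C=6×34=204
Sum w×C = 322
Sum w = 13
Weighted avg = 322/13
= 24.77


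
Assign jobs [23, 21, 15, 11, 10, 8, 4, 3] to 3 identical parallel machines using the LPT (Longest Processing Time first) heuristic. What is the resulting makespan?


Jobs (LPT sorted): [23, 21, 15, 11, 10, 8, 4, 3]
Machines: 3
  J=23 → Machine 1 (load: 0+23=23)
  J=21 → Machine 2 (load: 0+21=21)
  J=15 → Machine 3 (load: 0+15=15)
  J=11 → Machine 3 (load: 15+11=26)
  J=10 → Machine 2 (load: 21+10=31)
  J=8 → Machine 1 (load: 23+8=31)
  J=4 → Machine 3 (load: 26+4=30)
  J=3 → Machine 3 (load: 30+3=33)
Machine loads: [31, 31, 33]
Makespan = max = 33 time units


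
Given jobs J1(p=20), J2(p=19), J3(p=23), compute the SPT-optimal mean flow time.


SPT order: J2 → J1 → J3
Completion times:
  J2: C=19
  J1: C=39
  J3: C=62
Sum = 120, n = 3
Mean flow = 120/3
= 40.00


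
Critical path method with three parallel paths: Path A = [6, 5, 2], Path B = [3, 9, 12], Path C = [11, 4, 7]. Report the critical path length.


Path A: 6 + 5 + 2 = 13
Path B: 3 + 9 + 12 = 24
Path C: 11 + 4 + 7 = 22
Critical path = longest = max(13, 24, 22)
= 24 (Path B)


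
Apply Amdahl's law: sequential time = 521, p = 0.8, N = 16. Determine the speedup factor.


Amdahl's law: T_p = T × ((1-p) + p/N)
= 521 × ((1-0.8) + 0.8/16)
= 521 × (0.20 + 0.0500)
= 521 × 0.2500
= 130.25
Speedup = 521/130.25
= 4.00×


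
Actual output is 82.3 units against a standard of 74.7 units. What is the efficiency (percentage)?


Efficiency = (actual / standard) × 100
= (82.3 / 74.7) × 100
= 110.2%


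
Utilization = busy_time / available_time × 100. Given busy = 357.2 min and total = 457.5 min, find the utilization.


Utilization = busy / total × 100
= 357.2 / 457.5 × 100
= 78.1%


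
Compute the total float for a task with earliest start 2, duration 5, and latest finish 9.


EF = ES + duration = 2 + 5 = 7
LS = LF - duration = 9 - 5 = 4
Total Float = LF - EF = 9 - 7
(or LS - ES = 4 - 2)
= 2


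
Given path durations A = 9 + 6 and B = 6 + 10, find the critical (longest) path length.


Path A: 9 + 6 = 15
Path B: 6 + 10 = 16
Critical path = longest = max(15, 16)
= 16 (Path B)


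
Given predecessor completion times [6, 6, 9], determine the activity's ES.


ES = max of all predecessor completion times
Predecessors: [6, 6, 9]
ES = max(6, 6, 9)
= 9


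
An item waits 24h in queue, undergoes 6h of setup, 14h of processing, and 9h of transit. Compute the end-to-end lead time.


Lead time = queue + setup + processing + transit
= 24 + 6 + 14 + 9
= 53 hours


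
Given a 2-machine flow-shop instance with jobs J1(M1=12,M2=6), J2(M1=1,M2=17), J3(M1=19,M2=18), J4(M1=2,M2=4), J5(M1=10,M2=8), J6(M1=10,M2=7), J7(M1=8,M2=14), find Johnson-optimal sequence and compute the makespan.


Johnson's rule:
Group 1 (M1≤M2, sort by M1): ['J2', 'J4', 'J7']
Group 2 (M1>M2, sort desc M2): ['J3', 'J5', 'J6', 'J1']
Sequence: J2 → J4 → J7 → J3 → J5 → J6 → J1
Makespan calculation:
  J2: M1 done=1, M2 done=18
  J4: M1 done=3, M2 done=22
  J7: M1 done=11, M2 done=36
  J3: M1 done=30, M2 done=54
  J5: M1 done=40, M2 done=62
  J6: M1 done=50, M2 done=69
  J1: M1 done=62, M2 done=75
= Sequence: J2 → J4 → J7 → J3 → J5 → J6 → J1, Makespan: 75


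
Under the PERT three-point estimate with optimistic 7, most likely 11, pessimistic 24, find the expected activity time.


te = (o + 4m + p) / 6
= (7 + 4×11 + 24) / 6
= (7 + 44 + 24) / 6
= 75 / 6
= 12.50


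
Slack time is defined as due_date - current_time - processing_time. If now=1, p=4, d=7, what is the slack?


Slack = due - current_time - processing
= 7 - 1 - 4
= 2


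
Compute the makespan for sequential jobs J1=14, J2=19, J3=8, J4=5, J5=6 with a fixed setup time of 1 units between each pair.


Makespan = Σ processing + (n-1) × setup
= (14 + 19 + 8 + 5 + 6) + (5-1)×1
= 52 + 4
= 56 time units


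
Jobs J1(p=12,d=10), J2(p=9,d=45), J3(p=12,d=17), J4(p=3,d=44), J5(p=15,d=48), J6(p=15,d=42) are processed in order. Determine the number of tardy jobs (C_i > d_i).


Completion vs due date:
  J1: C=12, d=10 → TARDY
  J2: C=21, d=45 → on time
  J3: C=33, d=17 → TARDY
  J4: C=36, d=44 → on time
  J5: C=51, d=48 → TARDY
  J6: C=66, d=42 → TARDY
Tardy jobs: J1, J3, J5, J6
Count = 4


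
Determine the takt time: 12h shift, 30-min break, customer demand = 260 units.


Available = 12×60 - 30 = 690 min
Takt time = 690 / 260
= 2.65 min/unit


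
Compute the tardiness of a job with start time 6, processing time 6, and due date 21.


Completion = start + processing = 6 + 6 = 12
Tardiness = max(0, C - d) = max(0, 12 - 21)
= max(0, -9)
= 0


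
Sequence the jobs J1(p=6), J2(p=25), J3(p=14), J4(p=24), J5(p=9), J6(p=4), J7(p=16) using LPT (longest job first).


LPT: sort by longest processing time first
  J2: p=25
  J4: p=24
  J7: p=16
  J3: p=14
  J5: p=9
  J1: p=6
  J6: p=4
Order: J2 → J4 → J7 → J3 → J5 → J1 → J6


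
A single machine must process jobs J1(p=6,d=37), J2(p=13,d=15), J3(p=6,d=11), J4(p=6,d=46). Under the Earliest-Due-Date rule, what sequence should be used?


EDD: sort by earliest due date
  J3: d=11, p=6
  J2: d=15, p=13
  J1: d=37, p=6
  J4: d=46, p=6
Order: J3 → J2 → J1 → J4


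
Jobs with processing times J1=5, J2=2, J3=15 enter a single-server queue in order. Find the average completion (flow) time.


Completion times:
  J1: completes at 5
  J2: completes at 7
  J3: completes at 22
Sum = 34
Average = 34/3
= 11.33


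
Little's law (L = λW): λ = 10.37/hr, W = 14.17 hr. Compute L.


Little's law: L = λ × W
= 10.37 × 14.17
= 146.94


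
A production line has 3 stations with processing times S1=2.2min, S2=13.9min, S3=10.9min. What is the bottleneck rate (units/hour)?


Bottleneck = longest station time
Station times: [2.2, 13.9, 10.9]
Max = 13.9 min
Rate = 60 / 13.9
= 4.32 units/hour (bottleneck: 13.9min)


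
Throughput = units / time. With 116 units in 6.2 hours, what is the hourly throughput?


Throughput = units / time
= 116 / 6.2
= 18.7 units/hour


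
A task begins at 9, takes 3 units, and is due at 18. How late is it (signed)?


Completion = 9 + 3 = 12
Lateness = C - d = 12 - 18
= -6


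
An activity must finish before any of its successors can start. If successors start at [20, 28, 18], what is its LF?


LF = min of all successor start times
Successors start at: [20, 28, 18]
LF = min(20, 28, 18)
= 18


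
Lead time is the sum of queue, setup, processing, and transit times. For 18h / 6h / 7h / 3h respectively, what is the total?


Lead time = queue + setup + processing + transit
= 18 + 6 + 7 + 3
= 34 hours


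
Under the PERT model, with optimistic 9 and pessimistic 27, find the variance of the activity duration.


σ² = ((p - o) / 6)² = (p - o)² / 36
= (27 - 9)² / 36
= 18² / 36
= 324 / 36
= 9.0000


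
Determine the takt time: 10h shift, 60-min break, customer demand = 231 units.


Available = 10×60 - 60 = 540 min
Takt time = 540 / 231
= 2.34 min/unit


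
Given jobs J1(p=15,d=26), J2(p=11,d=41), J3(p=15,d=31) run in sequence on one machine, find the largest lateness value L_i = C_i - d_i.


Lateness per job (L = C - d):
  J1: C=15, d=26, L=-11
  J2: C=26, d=41, L=-15
  J3: C=41, d=31, L=10
Lmax = max(-11, -15, 10)
= 10


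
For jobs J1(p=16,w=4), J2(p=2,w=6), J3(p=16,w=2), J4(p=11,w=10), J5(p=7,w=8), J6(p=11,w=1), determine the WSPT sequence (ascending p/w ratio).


WSPT (Smith's rule): sort by p/w ascending
  J2: p/w = 2/6 = 0.333
  J5: p/w = 7/8 = 0.875
  J4: p/w = 11/10 = 1.100
  J1: p/w = 16/4 = 4.000
  J3: p/w = 16/2 = 8.000
  J6: p/w = 11/1 = 11.000
Order: J2 → J5 → J4 → J1 → J3 → J6


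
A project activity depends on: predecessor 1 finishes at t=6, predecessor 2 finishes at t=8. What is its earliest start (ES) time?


ES = max of all predecessor completion times
Predecessors: [6, 8]
ES = max(6, 8)
= 8


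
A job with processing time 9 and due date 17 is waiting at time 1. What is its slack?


Slack = due - current_time - processing
= 17 - 1 - 9
= 7


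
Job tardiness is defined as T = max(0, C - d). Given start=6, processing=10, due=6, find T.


Completion = start + processing = 6 + 10 = 16
Tardiness = max(0, C - d) = max(0, 16 - 6)
= max(0, 10)
= 10


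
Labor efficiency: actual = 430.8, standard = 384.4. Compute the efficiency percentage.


Efficiency = (actual / standard) × 100
= (430.8 / 384.4) × 100
= 112.1%


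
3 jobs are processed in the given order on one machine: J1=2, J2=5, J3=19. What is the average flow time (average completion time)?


Completion times:
  J1: completes at 2
  J2: completes at 7
  J3: completes at 26
Sum = 35
Average = 35/3
= 11.67


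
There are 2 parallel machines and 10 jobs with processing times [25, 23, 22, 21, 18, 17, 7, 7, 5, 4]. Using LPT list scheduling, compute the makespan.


Jobs (LPT sorted): [25, 23, 22, 21, 18, 17, 7, 7, 5, 4]
Machines: 2
  J=25 → Machine 1 (load: 0+25=25)
  J=23 → Machine 2 (load: 0+23=23)
  J=22 → Machine 2 (load: 23+22=45)
  J=21 → Machine 1 (load: 25+21=46)
  J=18 → Machine 2 (load: 45+18=63)
  J=17 → Machine 1 (load: 46+17=63)
  J=7 → Machine 1 (load: 63+7=70)
  J=7 → Machine 2 (load: 63+7=70)
  J=5 → Machine 1 (load: 70+5=75)
  J=4 → Machine 2 (load: 70+4=74)
Machine loads: [75, 74]
Makespan = max = 75 time units


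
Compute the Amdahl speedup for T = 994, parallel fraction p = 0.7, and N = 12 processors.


Amdahl's law: T_p = T × ((1-p) + p/N)
= 994 × ((1-0.7) + 0.7/12)
= 994 × (0.30 + 0.0583)
= 994 × 0.3583
= 356.18
Speedup = 994/356.18
= 2.79×


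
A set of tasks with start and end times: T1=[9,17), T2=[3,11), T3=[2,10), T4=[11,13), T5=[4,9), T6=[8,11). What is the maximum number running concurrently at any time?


Check each time point for overlaps:
  t=8: 4 tasks active (T2, T3, T5, T6)
Max concurrent = 4


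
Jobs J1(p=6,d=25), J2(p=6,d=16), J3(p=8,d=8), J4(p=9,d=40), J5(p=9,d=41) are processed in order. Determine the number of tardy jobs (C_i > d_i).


Completion vs due date:
  J1: C=6, d=25 → on time
  J2: C=12, d=16 → on time
  J3: C=20, d=8 → TARDY
  J4: C=29, d=40 → on time
  J5: C=38, d=41 → on time
Tardy jobs: J3
Count = 1


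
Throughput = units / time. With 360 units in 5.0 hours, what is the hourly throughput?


Throughput = units / time
= 360 / 5.0
= 72.0 units/hour


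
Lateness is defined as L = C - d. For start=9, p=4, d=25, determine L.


Completion = 9 + 4 = 13
Lateness = C - d = 13 - 25
= -12


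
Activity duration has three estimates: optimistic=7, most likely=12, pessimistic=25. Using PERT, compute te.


te = (o + 4m + p) / 6
= (7 + 4×12 + 25) / 6
= (7 + 48 + 25) / 6
= 80 / 6
= 13.33


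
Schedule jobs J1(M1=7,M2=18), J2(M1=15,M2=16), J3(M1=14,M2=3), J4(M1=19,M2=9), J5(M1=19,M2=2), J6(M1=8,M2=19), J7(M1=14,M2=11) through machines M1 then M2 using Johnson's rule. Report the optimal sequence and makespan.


Johnson's rule:
Group 1 (M1≤M2, sort by M1): ['J1', 'J6', 'J2']
Group 2 (M1>M2, sort desc M2): ['J7', 'J4', 'J3', 'J5']
Sequence: J1 → J6 → J2 → J7 → J4 → J3 → J5
Makespan calculation:
  J1: M1 done=7, M2 done=25
  J6: M1 done=15, M2 done=44
  J2: M1 done=30, M2 done=60
  J7: M1 done=44, M2 done=71
  J4: M1 done=63, M2 done=80
  J3: M1 done=77, M2 done=83
  J5: M1 done=96, M2 done=98
= Sequence: J1 → J6 → J2 → J7 → J4 → J3 → J5, Makespan: 98


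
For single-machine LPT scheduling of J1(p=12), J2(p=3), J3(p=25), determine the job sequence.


LPT: sort by longest processing time first
  J3: p=25
  J1: p=12
  J2: p=3
Order: J3 → J1 → J2


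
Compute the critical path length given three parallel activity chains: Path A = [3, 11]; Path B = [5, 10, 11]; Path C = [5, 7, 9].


Path A: 3 + 11 = 14
Path B: 5 + 10 + 11 = 26
Path C: 5 + 7 + 9 = 21
Critical path = longest = max(14, 26, 21)
= 26 (Path B)


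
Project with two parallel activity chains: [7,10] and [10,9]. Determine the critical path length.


Path A: 7 + 10 = 17
Path B: 10 + 9 = 19
Critical path = longest = max(17, 19)
= 19 (Path B)


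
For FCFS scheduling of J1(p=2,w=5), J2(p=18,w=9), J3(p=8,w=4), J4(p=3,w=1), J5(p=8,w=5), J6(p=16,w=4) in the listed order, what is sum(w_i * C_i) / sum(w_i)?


Completion times:
  J1: C=2, w×C=5×2=10
  J2: C=20, w×C=9×20=180
  J3: C=28, w×C=4×28=112
  J4: C=31, w×C=1×31=31
  J5: C=39, w×C=5×39=195
  J6: C=55, w×C=4×55=220
Sum w×C = 748
Sum w = 28
Weighted avg = 748/28
= 26.71


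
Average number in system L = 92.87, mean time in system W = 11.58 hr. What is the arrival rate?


Little's law: L = λW → λ = L / W
= 92.87 / 11.58
= 8.02 per hour


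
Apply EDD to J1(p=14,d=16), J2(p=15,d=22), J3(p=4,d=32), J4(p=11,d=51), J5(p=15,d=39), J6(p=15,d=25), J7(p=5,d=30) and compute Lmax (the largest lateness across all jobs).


EDD order: J1 → J2 → J6 → J7 → J3 → J5 → J4
Completion and lateness:
  J1: C=14, d=16, L=14-16=-2
  J2: C=29, d=22, L=29-22=7
  J6: C=44, d=25, L=44-25=19
  J7: C=49, d=30, L=49-30=19
  J3: C=53, d=32, L=53-32=21
  J5: C=68, d=39, L=68-39=29
  J4: C=79, d=51, L=79-51=28
Lmax = max(-2, 7, 19, 19, 21, 29, 28)
= 29


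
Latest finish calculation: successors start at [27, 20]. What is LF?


LF = min of all successor start times
Successors start at: [27, 20]
LF = min(27, 20)
= 20


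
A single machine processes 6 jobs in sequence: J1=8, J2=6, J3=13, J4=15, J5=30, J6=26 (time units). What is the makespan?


Sequential makespan: sum all processing times
= 8 + 6 + 13 + 15 + 30 + 26
= 98 time units


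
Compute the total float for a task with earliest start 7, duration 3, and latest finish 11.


EF = ES + duration = 7 + 3 = 10
LS = LF - duration = 11 - 3 = 8
Total Float = LF - EF = 11 - 10
(or LS - ES = 8 - 7)
= 1


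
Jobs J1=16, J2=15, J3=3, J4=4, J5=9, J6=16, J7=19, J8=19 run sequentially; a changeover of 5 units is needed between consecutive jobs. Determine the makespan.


Makespan = Σ processing + (n-1) × setup
= (16 + 15 + 3 + 4 + 9 + 16 + 19 + 19) + (8-1)×5
= 101 + 35
= 136 time units


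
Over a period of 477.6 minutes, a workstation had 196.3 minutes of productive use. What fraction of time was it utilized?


Utilization = busy / total × 100
= 196.3 / 477.6 × 100
= 41.1%


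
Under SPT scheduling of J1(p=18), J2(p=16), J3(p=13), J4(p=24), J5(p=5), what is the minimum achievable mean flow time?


SPT order: J5 → J3 → J2 → J1 → J4
Completion times:
  J5: C=5
  J3: C=18
  J2: C=34
  J1: C=52
  J4: C=76
Sum = 185, n = 5
Mean flow = 185/5
= 37.00


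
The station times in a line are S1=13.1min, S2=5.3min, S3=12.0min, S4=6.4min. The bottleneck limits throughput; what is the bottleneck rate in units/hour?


Bottleneck = longest station time
Station times: [13.1, 5.3, 12.0, 6.4]
Max = 13.1 min
Rate = 60 / 13.1
= 4.58 units/hour (bottleneck: 13.1min)


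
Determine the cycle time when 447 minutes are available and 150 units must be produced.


Cycle time = available time / demand
= 447 / 150
= 2.98 min/unit


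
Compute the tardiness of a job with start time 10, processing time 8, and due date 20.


Completion = start + processing = 10 + 8 = 18
Tardiness = max(0, C - d) = max(0, 18 - 20)
= max(0, -2)
= 0


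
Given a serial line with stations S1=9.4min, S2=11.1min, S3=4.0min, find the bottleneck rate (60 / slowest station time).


Bottleneck = longest station time
Station times: [9.4, 11.1, 4.0]
Max = 11.1 min
Rate = 60 / 11.1
= 5.41 units/hour (bottleneck: 11.1min)


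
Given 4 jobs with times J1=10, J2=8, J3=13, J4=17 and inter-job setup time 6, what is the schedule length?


Makespan = Σ processing + (n-1) × setup
= (10 + 8 + 13 + 17) + (4-1)×6
= 48 + 18
= 66 time units


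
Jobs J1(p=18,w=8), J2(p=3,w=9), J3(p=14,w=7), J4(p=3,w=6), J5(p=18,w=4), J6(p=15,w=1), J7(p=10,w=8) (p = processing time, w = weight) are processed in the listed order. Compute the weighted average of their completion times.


Completion times:
  J1: C=18, w×C=8×18=144
  J2: C=21, w×C=9×21=189
  J3: C=35, w×C=7×35=245
  J4: C=38, w×C=6×38=228
  J5: C=56, w×C=4×56=224
  J6: C=71, w×C=1×71=71
  J7: C=81, w×C=8×81=648
Sum w×C = 1749
Sum w = 43
Weighted avg = 1749/43
= 40.67


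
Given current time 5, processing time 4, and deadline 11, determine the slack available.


Slack = due - current_time - processing
= 11 - 5 - 4
= 2


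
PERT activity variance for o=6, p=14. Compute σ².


σ² = ((p - o) / 6)² = (p - o)² / 36
= (14 - 6)² / 36
= 8² / 36
= 64 / 36
= 1.7778


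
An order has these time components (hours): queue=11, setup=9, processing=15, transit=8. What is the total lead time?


Lead time = queue + setup + processing + transit
= 11 + 9 + 15 + 8
= 43 hours


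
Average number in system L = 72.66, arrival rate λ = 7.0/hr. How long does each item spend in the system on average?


Little's law: L = λW → W = L / λ
= 72.66 / 7.0
= 10.38 hours


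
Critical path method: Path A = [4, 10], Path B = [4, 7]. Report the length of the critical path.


Path A: 4 + 10 = 14
Path B: 4 + 7 = 11
Critical path = longest = max(14, 11)
= 14 (Path A)


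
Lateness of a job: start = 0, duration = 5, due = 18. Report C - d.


Completion = 0 + 5 = 5
Lateness = C - d = 5 - 18
= -13


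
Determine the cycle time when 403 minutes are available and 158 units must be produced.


Cycle time = available time / demand
= 403 / 158
= 2.55 min/unit


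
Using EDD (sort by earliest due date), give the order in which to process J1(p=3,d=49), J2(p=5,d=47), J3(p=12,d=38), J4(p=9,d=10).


EDD: sort by earliest due date
  J4: d=10, p=9
  J3: d=38, p=12
  J2: d=47, p=5
  J1: d=49, p=3
Order: J4 → J3 → J2 → J1


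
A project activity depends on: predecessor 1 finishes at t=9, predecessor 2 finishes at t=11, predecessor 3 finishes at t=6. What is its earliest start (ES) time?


ES = max of all predecessor completion times
Predecessors: [9, 11, 6]
ES = max(9, 11, 6)
= 11


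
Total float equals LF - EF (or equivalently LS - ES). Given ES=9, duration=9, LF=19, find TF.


EF = ES + duration = 9 + 9 = 18
LS = LF - duration = 19 - 9 = 10
Total Float = LF - EF = 19 - 18
(or LS - ES = 10 - 9)
= 1


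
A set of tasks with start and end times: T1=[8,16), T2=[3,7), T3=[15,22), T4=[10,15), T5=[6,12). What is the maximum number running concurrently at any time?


Check each time point for overlaps:
  t=10: 3 tasks active (T1, T4, T5)
Max concurrent = 3


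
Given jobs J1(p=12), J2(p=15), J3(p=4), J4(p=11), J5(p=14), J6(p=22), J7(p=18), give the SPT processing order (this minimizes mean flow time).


SPT: sort by shortest processing time
  J3: p=4
  J4: p=11
  J1: p=12
  J5: p=14
  J2: p=15
  J7: p=18
  J6: p=22
Order: J3 → J4 → J1 → J5 → J2 → J7 → J6


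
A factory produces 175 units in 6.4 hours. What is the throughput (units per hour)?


Throughput = units / time
= 175 / 6.4
= 27.3 units/hour


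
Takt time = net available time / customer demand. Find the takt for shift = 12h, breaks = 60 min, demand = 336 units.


Available = 12×60 - 60 = 660 min
Takt time = 660 / 336
= 1.96 min/unit


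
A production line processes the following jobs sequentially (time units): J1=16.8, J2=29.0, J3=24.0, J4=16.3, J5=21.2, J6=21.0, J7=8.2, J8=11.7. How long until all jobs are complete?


Sequential makespan: sum all processing times
= 16.8 + 29.0 + 24.0 + 16.3 + 21.2 + 21.0 + 8.2 + 11.7
= 148.2 time units


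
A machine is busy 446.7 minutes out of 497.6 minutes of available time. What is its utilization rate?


Utilization = busy / total × 100
= 446.7 / 497.6 × 100
= 89.8%


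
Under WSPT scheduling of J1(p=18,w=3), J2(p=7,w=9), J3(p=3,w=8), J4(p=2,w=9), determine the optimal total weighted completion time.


WSPT order (by p/w): J4 → J3 → J2 → J1
  J4: C=2, w·C=9×2=18
  J3: C=5, w·C=8×5=40
  J2: C=12, w·C=9×12=108
  J1: C=30, w·C=3×30=90
Σ w·C = 256
= 256


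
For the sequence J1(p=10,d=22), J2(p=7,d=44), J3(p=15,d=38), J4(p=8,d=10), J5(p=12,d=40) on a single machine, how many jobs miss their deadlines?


Completion vs due date:
  J1: C=10, d=22 → on time
  J2: C=17, d=44 → on time
  J3: C=32, d=38 → on time
  J4: C=40, d=10 → TARDY
  J5: C=52, d=40 → TARDY
Tardy jobs: J4, J5
Count = 2


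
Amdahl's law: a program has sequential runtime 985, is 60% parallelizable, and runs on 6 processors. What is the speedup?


Amdahl's law: T_p = T × ((1-p) + p/N)
= 985 × ((1-0.6) + 0.6/6)
= 985 × (0.40 + 0.1000)
= 985 × 0.5000
= 492.50
Speedup = 985/492.50
= 2.00×


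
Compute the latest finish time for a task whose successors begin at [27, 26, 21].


LF = min of all successor start times
Successors start at: [27, 26, 21]
LF = min(27, 26, 21)
= 21


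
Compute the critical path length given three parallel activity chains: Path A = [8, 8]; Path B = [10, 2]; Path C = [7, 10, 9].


Path A: 8 + 8 = 16
Path B: 10 + 2 = 12
Path C: 7 + 10 + 9 = 26
Critical path = longest = max(16, 12, 26)
= 26 (Path C)


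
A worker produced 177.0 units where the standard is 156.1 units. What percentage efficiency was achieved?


Efficiency = (actual / standard) × 100
= (177.0 / 156.1) × 100
= 113.4%


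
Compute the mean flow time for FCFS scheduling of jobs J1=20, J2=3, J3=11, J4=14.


Completion times:
  J1: completes at 20
  J2: completes at 23
  J3: completes at 34
  J4: completes at 48
Sum = 125
Average = 125/4
= 31.25


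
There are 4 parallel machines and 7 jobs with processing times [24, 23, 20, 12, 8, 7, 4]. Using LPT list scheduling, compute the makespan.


Jobs (LPT sorted): [24, 23, 20, 12, 8, 7, 4]
Machines: 4
  J=24 → Machine 1 (load: 0+24=24)
  J=23 → Machine 2 (load: 0+23=23)
  J=20 → Machine 3 (load: 0+20=20)
  J=12 → Machine 4 (load: 0+12=12)
  J=8 → Machine 4 (load: 12+8=20)
  J=7 → Machine 3 (load: 20+7=27)
  J=4 → Machine 4 (load: 20+4=24)
Machine loads: [24, 23, 27, 24]
Makespan = max = 27 time units


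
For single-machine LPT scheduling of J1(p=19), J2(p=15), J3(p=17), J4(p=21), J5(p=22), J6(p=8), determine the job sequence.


LPT: sort by longest processing time first
  J5: p=22
  J4: p=21
  J1: p=19
  J3: p=17
  J2: p=15
  J6: p=8
Order: J5 → J4 → J1 → J3 → J2 → J6


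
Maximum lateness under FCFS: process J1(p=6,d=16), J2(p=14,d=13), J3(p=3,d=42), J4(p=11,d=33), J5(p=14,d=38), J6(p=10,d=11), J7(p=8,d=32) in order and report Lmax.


Lateness per job (L = C - d):
  J1: C=6, d=16, L=-10
  J2: C=20, d=13, L=7
  J3: C=23, d=42, L=-19
  J4: C=34, d=33, L=1
  J5: C=48, d=38, L=10
  J6: C=58, d=11, L=47
  J7: C=66, d=32, L=34
Lmax = max(-10, 7, -19, 1, 10, 47, 34)
= 47


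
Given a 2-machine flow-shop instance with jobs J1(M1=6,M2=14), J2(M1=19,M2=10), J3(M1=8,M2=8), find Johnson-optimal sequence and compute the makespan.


Johnson's rule:
Group 1 (M1≤M2, sort by M1): ['J1', 'J3']
Group 2 (M1>M2, sort desc M2): ['J2']
Sequence: J1 → J3 → J2
Makespan calculation:
  J1: M1 done=6, M2 done=20
  J3: M1 done=14, M2 done=28
  J2: M1 done=33, M2 done=43
= Sequence: J1 → J3 → J2, Makespan: 43


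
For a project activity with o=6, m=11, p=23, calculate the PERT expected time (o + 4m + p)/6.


te = (o + 4m + p) / 6
= (6 + 4×11 + 23) / 6
= (6 + 44 + 23) / 6
= 73 / 6
= 12.17


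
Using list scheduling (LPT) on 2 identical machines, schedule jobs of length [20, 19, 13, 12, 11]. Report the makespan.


Jobs (LPT sorted): [20, 19, 13, 12, 11]
Machines: 2
  J=20 → Machine 1 (load: 0+20=20)
  J=19 → Machine 2 (load: 0+19=19)
  J=13 → Machine 2 (load: 19+13=32)
  J=12 → Machine 1 (load: 20+12=32)
  J=11 → Machine 1 (load: 32+11=43)
Machine loads: [43, 32]
Makespan = max = 43 time units


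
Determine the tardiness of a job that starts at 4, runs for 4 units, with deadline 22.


Completion = start + processing = 4 + 4 = 8
Tardiness = max(0, C - d) = max(0, 8 - 22)
= max(0, -14)
= 0


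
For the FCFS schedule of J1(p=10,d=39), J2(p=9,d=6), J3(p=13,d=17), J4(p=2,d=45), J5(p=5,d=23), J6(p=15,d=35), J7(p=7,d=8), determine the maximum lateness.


Lateness per job (L = C - d):
  J1: C=10, d=39, L=-29
  J2: C=19, d=6, L=13
  J3: C=32, d=17, L=15
  J4: C=34, d=45, L=-11
  J5: C=39, d=23, L=16
  J6: C=54, d=35, L=19
  J7: C=61, d=8, L=53
Lmax = max(-29, 13, 15, -11, 16, 19, 53)
= 53


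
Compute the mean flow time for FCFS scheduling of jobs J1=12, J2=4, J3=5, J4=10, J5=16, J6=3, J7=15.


Completion times:
  J1: completes at 12
  J2: completes at 16
  J3: completes at 21
  J4: completes at 31
  J5: completes at 47
  J6: completes at 50
  J7: completes at 65
Sum = 242
Average = 242/7
= 34.57


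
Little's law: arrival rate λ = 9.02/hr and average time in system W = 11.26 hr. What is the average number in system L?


Little's law: L = λ × W
= 9.02 × 11.26
= 101.57


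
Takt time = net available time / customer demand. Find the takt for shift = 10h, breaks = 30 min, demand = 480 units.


Available = 10×60 - 30 = 570 min
Takt time = 570 / 480
= 1.19 min/unit


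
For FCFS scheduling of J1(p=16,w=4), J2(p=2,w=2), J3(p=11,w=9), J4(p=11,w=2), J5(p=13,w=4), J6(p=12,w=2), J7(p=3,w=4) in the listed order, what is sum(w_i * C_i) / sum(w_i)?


Completion times:
  J1: C=16, w×C=4×16=64
  J2: C=18, w×C=2×18=36
  J3: C=29, w×C=9×29=261
  J4: C=40, w×C=2×40=80
  J5: C=53, w×C=4×53=212
  J6: C=65, w×C=2×65=130
  J7: C=68, w×C=4×68=272
Sum w×C = 1055
Sum w = 27
Weighted avg = 1055/27
= 39.07


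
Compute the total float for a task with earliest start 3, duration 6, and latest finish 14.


EF = ES + duration = 3 + 6 = 9
LS = LF - duration = 14 - 6 = 8
Total Float = LF - EF = 14 - 9
(or LS - ES = 8 - 3)
= 5


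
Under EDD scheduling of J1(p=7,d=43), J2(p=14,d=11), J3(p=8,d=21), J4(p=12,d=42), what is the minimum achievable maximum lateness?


EDD order: J2 → J3 → J4 → J1
Completion and lateness:
  J2: C=14, d=11, L=14-11=3
  J3: C=22, d=21, L=22-21=1
  J4: C=34, d=42, L=34-42=-8
  J1: C=41, d=43, L=41-43=-2
Lmax = max(3, 1, -8, -2)
= 3


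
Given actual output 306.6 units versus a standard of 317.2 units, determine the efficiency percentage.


Efficiency = (actual / standard) × 100
= (306.6 / 317.2) × 100
= 96.7%


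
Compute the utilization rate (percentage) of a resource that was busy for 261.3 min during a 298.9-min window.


Utilization = busy / total × 100
= 261.3 / 298.9 × 100
= 87.4%


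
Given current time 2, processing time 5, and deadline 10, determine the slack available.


Slack = due - current_time - processing
= 10 - 2 - 5
= 3


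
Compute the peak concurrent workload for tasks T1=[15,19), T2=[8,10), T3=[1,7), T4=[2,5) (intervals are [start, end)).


Check each time point for overlaps:
  t=2: 2 tasks active (T3, T4)
Max concurrent = 2


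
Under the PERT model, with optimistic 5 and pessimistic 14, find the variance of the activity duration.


σ² = ((p - o) / 6)² = (p - o)² / 36
= (14 - 5)² / 36
= 9² / 36
= 81 / 36
= 2.2500


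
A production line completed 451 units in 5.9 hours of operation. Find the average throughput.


Throughput = units / time
= 451 / 5.9
= 76.4 units/hour


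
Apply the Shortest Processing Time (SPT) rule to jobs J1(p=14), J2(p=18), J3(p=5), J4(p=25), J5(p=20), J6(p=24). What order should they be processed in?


SPT: sort by shortest processing time
  J3: p=5
  J1: p=14
  J2: p=18
  J5: p=20
  J6: p=24
  J4: p=25
Order: J3 → J1 → J2 → J5 → J6 → J4


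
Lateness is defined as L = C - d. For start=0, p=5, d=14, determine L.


Completion = 0 + 5 = 5
Lateness = C - d = 5 - 14
= -9


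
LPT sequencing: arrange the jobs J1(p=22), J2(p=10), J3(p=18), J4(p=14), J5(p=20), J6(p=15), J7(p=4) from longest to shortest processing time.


LPT: sort by longest processing time first
  J1: p=22
  J5: p=20
  J3: p=18
  J6: p=15
  J4: p=14
  J2: p=10
  J7: p=4
Order: J1 → J5 → J3 → J6 → J4 → J2 → J7


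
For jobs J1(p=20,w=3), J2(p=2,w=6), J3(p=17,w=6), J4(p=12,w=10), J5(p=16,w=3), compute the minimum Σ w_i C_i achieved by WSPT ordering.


WSPT order (by p/w): J2 → J4 → J3 → J5 → J1
  J2: C=2, w·C=6×2=12
  J4: C=14, w·C=10×14=140
  J3: C=31, w·C=6×31=186
  J5: C=47, w·C=3×47=141
  J1: C=67, w·C=3×67=201
Σ w·C = 680
= 680


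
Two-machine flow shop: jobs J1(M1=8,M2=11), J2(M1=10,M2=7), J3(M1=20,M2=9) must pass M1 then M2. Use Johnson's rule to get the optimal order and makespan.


Johnson's rule:
Group 1 (M1≤M2, sort by M1): ['J1']
Group 2 (M1>M2, sort desc M2): ['J3', 'J2']
Sequence: J1 → J3 → J2
Makespan calculation:
  J1: M1 done=8, M2 done=19
  J3: M1 done=28, M2 done=37
  J2: M1 done=38, M2 done=45
= Sequence: J1 → J3 → J2, Makespan: 45


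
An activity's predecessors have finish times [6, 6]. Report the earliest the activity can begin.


ES = max of all predecessor completion times
Predecessors: [6, 6]
ES = max(6, 6)
= 6


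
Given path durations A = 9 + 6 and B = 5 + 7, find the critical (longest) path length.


Path A: 9 + 6 = 15
Path B: 5 + 7 = 12
Critical path = longest = max(15, 12)
= 15 (Path A)


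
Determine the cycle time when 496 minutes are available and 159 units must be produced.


Cycle time = available time / demand
= 496 / 159
= 3.12 min/unit


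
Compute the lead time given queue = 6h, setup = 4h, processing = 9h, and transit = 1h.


Lead time = queue + setup + processing + transit
= 6 + 4 + 9 + 1
= 20 hours


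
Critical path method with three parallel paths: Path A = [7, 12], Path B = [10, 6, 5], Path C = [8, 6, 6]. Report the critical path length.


Path A: 7 + 12 = 19
Path B: 10 + 6 + 5 = 21
Path C: 8 + 6 + 6 = 20
Critical path = longest = max(19, 21, 20)
= 21 (Path B)
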